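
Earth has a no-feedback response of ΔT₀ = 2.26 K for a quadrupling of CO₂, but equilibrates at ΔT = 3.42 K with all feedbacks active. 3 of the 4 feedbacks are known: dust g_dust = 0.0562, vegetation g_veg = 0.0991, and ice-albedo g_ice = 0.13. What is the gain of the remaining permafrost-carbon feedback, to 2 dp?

Amplification A = ΔT/ΔT₀ = 3.42/2.26 = 1.513.
Total gain g = 1 − 1/A = 1 − 1/1.513 = 0.3391.
Known gains sum to 0.0562 + 0.0991 + 0.13 = 0.2853.
g_pf = 0.3391 − 0.2853 = 0.05.

0.05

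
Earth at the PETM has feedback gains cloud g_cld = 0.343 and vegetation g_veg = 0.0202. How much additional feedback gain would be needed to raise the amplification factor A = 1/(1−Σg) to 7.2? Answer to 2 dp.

0.50

Current total gain = 0.3632.
Target gain for A = 7.2: g* = 1 − 1/7.2 = 0.8611.
Additional gain needed = 0.8611 − 0.3632 = 0.50.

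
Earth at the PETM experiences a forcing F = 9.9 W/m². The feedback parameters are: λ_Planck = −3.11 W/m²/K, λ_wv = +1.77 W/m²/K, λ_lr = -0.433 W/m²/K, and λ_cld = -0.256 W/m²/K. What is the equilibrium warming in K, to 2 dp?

4.88 K

Net feedback parameter λ = (−3.11) + (+1.77) + (-0.433) + (-0.256) = -2.029 W/m²/K.
ΔT = −F/λ = −9.9/(-2.029) = 4.88 K.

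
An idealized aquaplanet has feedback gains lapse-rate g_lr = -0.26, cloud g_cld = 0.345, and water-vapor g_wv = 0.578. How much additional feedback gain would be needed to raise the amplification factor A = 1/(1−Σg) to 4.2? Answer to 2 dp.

Current total gain = 0.663.
Target gain for A = 4.2: g* = 1 − 1/4.2 = 0.7619.
Additional gain needed = 0.7619 − 0.663 = 0.10.

0.10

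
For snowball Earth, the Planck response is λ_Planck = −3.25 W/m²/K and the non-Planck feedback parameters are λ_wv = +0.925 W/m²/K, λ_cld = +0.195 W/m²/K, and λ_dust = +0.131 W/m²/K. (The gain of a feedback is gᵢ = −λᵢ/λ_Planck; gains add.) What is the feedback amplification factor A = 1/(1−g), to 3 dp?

Convert to gains: g_wv = 0.925/3.25 = 0.2846; g_cld = 0.195/3.25 = 0.06; g_dust = 0.131/3.25 = 0.04031.
Total gain g = 0.38491.
A = 1/(1 − 0.38491) = 1.626.

1.626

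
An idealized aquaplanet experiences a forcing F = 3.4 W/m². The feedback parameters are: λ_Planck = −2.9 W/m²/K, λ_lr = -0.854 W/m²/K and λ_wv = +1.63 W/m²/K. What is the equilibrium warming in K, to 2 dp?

1.60 K

Net feedback parameter λ = (−2.9) + (-0.854) + (+1.63) = -2.124 W/m²/K.
ΔT = −F/λ = −3.4/(-2.124) = 1.60 K.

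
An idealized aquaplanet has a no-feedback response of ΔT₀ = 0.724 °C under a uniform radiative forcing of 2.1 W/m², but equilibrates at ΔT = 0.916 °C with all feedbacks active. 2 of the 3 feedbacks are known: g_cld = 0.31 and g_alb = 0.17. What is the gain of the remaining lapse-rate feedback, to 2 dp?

-0.27

Amplification A = ΔT/ΔT₀ = 0.916/0.724 = 1.265.
Total gain g = 1 − 1/A = 1 − 1/1.265 = 0.2095.
Known gains sum to 0.31 + 0.17 = 0.48.
g_lr = 0.2095 − 0.48 = -0.27.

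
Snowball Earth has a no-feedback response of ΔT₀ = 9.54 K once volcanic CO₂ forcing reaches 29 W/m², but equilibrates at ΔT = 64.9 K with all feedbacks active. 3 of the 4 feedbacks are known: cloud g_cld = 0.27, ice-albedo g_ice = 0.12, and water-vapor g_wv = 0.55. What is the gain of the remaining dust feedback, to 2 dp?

Amplification A = ΔT/ΔT₀ = 64.9/9.54 = 6.803.
Total gain g = 1 − 1/A = 1 − 1/6.803 = 0.853.
Known gains sum to 0.27 + 0.12 + 0.55 = 0.94.
g_dust = 0.853 − 0.94 = -0.09.

-0.09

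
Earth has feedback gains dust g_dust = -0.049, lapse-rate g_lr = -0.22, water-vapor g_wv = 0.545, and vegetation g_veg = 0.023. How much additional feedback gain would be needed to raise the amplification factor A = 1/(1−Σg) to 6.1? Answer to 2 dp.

0.54

Current total gain = 0.299.
Target gain for A = 6.1: g* = 1 − 1/6.1 = 0.8361.
Additional gain needed = 0.8361 − 0.299 = 0.54.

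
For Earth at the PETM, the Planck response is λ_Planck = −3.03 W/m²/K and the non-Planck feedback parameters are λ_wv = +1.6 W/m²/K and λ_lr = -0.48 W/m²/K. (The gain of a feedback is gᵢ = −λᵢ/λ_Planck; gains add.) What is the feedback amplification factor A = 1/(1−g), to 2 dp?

1.59

Convert to gains: g_wv = 1.6/3.03 = 0.5281; g_lr = -0.48/3.03 = -0.1584.
Total gain g = 0.3697.
A = 1/(1 − 0.3697) = 1.59.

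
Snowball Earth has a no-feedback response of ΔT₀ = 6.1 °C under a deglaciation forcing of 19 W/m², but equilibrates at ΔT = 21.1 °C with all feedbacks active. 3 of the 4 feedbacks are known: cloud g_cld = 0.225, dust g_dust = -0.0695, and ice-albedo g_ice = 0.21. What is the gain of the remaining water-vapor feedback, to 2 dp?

0.35

Amplification A = ΔT/ΔT₀ = 21.1/6.1 = 3.459.
Total gain g = 1 − 1/A = 1 − 1/3.459 = 0.7109.
Known gains sum to 0.225 − 0.0695 + 0.21 = 0.3655.
g_wv = 0.7109 − 0.3655 = 0.35.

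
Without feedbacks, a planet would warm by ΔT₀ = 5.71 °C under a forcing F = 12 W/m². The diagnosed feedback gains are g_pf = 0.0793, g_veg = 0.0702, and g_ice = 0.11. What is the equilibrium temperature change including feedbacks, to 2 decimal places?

7.71 °C

Total gain g = 0.0793 + 0.0702 + 0.11 = 0.2595.
Amplification A = 1/(1 − 0.2595) = 1.35.
ΔT = 5.71 × 1.35 = 7.71 °C.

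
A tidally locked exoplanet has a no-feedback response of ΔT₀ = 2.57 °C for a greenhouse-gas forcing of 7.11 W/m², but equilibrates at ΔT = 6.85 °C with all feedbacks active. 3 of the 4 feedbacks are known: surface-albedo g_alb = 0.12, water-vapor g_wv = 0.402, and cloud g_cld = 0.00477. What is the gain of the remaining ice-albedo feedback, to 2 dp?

0.10

Amplification A = ΔT/ΔT₀ = 6.85/2.57 = 2.665.
Total gain g = 1 − 1/A = 1 − 1/2.665 = 0.6248.
Known gains sum to 0.12 + 0.402 + 0.00477 = 0.52677.
g_ice = 0.6248 − 0.52677 = 0.10.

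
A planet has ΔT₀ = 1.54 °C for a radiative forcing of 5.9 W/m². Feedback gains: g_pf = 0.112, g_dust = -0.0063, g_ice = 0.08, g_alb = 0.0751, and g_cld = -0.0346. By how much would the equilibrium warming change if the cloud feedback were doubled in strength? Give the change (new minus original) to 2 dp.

Original: g = 0.2262, ΔT = 1.54/(1−0.2262) = 1.9902 °C.
With doubled cloud: g' = 0.1916, ΔT' = 1.54/(1−0.1916) = 1.9050 °C.
Change = 1.9050 − 1.9902 = -0.09 °C.

-0.09 °C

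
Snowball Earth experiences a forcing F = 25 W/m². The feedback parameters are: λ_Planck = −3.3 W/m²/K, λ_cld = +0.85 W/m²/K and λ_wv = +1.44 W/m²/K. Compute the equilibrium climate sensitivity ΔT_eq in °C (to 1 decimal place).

Net feedback parameter λ = (−3.3) + (+0.85) + (+1.44) = -1.01 W/m²/K.
ΔT = −F/λ = −25/(-1.01) = 24.8 °C.

24.8 °C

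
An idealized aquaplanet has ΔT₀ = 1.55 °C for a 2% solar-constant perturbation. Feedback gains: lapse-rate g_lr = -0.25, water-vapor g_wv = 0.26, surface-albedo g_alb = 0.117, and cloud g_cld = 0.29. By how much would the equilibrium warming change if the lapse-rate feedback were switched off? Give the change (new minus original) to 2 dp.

Original: g = 0.417, ΔT = 1.55/(1−0.417) = 2.6587 °C.
Without lapse-rate: g' = 0.667, ΔT' = 1.55/(1−0.667) = 4.6547 °C.
Change = 4.6547 − 2.6587 = 2.00 °C.

2.00 °C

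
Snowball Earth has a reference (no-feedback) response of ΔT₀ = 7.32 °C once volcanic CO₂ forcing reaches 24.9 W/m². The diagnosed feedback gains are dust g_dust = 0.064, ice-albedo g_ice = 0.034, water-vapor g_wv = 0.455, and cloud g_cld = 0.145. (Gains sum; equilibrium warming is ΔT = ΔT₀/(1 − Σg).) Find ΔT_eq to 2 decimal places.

24.24 °C

Total gain g = 0.064 + 0.034 + 0.455 + 0.145 = 0.698.
Amplification A = 1/(1 − 0.698) = 3.311.
ΔT = 7.32 × 3.311 = 24.24 °C.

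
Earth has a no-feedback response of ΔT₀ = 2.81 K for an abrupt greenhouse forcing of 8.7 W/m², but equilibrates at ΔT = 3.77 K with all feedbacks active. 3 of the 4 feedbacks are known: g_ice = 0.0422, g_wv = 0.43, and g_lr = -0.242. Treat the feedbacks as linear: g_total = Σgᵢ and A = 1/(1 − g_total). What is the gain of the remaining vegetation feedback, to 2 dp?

Amplification A = ΔT/ΔT₀ = 3.77/2.81 = 1.342.
Total gain g = 1 − 1/A = 1 − 1/1.342 = 0.2548.
Known gains sum to 0.0422 + 0.43 − 0.242 = 0.2302.
g_veg = 0.2548 − 0.2302 = 0.02.

0.02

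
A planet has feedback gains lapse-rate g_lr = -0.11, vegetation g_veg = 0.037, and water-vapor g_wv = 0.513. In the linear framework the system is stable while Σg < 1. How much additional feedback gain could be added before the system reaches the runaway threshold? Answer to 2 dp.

0.56

Current total gain = -0.11 + 0.037 + 0.513 = 0.44.
Margin to runaway = 1 − 0.44 = 0.56.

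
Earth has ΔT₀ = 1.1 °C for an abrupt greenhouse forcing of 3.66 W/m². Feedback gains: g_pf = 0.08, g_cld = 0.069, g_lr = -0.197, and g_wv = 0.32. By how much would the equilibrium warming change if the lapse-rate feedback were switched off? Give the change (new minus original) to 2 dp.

0.56 °C

Original: g = 0.272, ΔT = 1.1/(1−0.272) = 1.5110 °C.
Without lapse-rate: g' = 0.469, ΔT' = 1.1/(1−0.469) = 2.0716 °C.
Change = 2.0716 − 1.5110 = 0.56 °C.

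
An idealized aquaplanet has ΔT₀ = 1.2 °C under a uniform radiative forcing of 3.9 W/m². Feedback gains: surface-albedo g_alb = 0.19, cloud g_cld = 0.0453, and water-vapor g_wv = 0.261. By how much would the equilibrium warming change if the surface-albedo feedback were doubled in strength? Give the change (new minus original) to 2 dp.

1.44 °C

Original: g = 0.4963, ΔT = 1.2/(1−0.4963) = 2.3824 °C.
With doubled surface-albedo: g' = 0.6863, ΔT' = 1.2/(1−0.6863) = 3.8253 °C.
Change = 3.8253 − 2.3824 = 1.44 °C.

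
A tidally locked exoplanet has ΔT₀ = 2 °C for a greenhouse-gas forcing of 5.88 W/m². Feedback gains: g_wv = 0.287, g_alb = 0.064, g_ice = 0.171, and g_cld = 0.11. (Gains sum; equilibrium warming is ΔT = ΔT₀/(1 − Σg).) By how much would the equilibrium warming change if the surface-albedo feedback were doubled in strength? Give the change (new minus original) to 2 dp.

Original: g = 0.632, ΔT = 2/(1−0.632) = 5.4348 °C.
With doubled surface-albedo: g' = 0.696, ΔT' = 2/(1−0.696) = 6.5789 °C.
Change = 6.5789 − 5.4348 = 1.14 °C.

1.14 °C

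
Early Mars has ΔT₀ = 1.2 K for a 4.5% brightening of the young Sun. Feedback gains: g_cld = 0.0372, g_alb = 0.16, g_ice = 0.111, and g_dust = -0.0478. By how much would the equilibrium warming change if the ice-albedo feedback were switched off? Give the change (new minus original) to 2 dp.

Original: g = 0.2604, ΔT = 1.2/(1−0.2604) = 1.6225 K.
Without ice-albedo: g' = 0.1494, ΔT' = 1.2/(1−0.1494) = 1.4108 K.
Change = 1.4108 − 1.6225 = -0.21 K.

-0.21 K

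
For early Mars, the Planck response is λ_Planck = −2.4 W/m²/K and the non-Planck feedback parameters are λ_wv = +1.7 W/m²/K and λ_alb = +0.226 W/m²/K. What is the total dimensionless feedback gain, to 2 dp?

Convert to gains: g_wv = 1.7/2.4 = 0.7083; g_alb = 0.226/2.4 = 0.09417.
Total gain g = 0.80247.

0.80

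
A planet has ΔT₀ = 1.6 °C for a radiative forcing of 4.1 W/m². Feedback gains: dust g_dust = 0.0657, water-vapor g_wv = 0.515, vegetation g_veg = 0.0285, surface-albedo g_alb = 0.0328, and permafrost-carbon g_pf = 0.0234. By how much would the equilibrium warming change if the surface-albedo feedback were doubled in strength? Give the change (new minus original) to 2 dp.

Original: g = 0.6654, ΔT = 1.6/(1−0.6654) = 4.7818 °C.
With doubled surface-albedo: g' = 0.6982, ΔT' = 1.6/(1−0.6982) = 5.3015 °C.
Change = 5.3015 − 4.7818 = 0.52 °C.

0.52 °C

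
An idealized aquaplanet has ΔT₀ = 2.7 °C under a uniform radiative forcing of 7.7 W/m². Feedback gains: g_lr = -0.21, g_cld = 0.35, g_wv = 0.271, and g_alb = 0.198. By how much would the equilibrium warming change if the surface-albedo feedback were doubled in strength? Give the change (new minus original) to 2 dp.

Original: g = 0.609, ΔT = 2.7/(1−0.609) = 6.9054 °C.
With doubled surface-albedo: g' = 0.807, ΔT' = 2.7/(1−0.807) = 13.9896 °C.
Change = 13.9896 − 6.9054 = 7.08 °C.

7.08 °C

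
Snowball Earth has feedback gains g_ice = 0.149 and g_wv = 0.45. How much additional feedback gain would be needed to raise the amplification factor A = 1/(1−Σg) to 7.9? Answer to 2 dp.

0.27

Current total gain = 0.599.
Target gain for A = 7.9: g* = 1 − 1/7.9 = 0.8734.
Additional gain needed = 0.8734 − 0.599 = 0.27.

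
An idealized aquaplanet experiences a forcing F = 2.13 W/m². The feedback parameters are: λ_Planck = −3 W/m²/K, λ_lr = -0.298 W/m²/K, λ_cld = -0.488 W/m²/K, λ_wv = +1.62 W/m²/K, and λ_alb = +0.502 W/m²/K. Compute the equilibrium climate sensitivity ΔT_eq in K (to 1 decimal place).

1.3 K

Net feedback parameter λ = (−3) + (-0.298) + (-0.488) + (+1.62) + (+0.502) = -1.664 W/m²/K.
ΔT = −F/λ = −2.13/(-1.664) = 1.3 K.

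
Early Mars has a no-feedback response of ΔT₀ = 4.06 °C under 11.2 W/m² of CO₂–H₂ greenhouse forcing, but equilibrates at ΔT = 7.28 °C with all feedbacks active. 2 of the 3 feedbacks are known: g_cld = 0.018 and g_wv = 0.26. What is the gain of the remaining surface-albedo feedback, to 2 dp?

Amplification A = ΔT/ΔT₀ = 7.28/4.06 = 1.793.
Total gain g = 1 − 1/A = 1 − 1/1.793 = 0.4423.
Known gains sum to 0.018 + 0.26 = 0.278.
g_alb = 0.4423 − 0.278 = 0.16.

0.16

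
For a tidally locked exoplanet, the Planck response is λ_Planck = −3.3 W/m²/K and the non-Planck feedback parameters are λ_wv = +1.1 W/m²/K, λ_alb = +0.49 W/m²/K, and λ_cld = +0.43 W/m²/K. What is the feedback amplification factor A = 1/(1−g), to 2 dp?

2.58

Convert to gains: g_wv = 1.1/3.3 = 0.3333; g_alb = 0.49/3.3 = 0.1485; g_cld = 0.43/3.3 = 0.1303.
Total gain g = 0.6121.
A = 1/(1 − 0.6121) = 2.58.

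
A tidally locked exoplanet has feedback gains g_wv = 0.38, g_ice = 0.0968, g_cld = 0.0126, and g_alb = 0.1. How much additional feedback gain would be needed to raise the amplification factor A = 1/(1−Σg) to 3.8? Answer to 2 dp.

Current total gain = 0.5894.
Target gain for A = 3.8: g* = 1 − 1/3.8 = 0.7368.
Additional gain needed = 0.7368 − 0.5894 = 0.15.

0.15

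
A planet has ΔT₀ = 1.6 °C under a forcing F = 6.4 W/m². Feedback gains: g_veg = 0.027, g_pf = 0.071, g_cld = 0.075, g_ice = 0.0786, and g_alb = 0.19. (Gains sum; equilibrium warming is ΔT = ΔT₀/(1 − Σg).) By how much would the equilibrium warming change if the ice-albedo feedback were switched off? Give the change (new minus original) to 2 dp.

Original: g = 0.4416, ΔT = 1.6/(1−0.4416) = 2.8653 °C.
Without ice-albedo: g' = 0.363, ΔT' = 1.6/(1−0.363) = 2.5118 °C.
Change = 2.5118 − 2.8653 = -0.35 °C.

-0.35 °C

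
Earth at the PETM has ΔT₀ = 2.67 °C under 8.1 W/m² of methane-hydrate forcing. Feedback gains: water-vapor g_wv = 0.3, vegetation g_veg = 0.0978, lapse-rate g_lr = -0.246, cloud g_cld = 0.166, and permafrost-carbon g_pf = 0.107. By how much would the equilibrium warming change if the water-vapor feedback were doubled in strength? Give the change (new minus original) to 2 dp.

Original: g = 0.4248, ΔT = 2.67/(1−0.4248) = 4.6419 °C.
With doubled water-vapor: g' = 0.7248, ΔT' = 2.67/(1−0.7248) = 9.7020 °C.
Change = 9.7020 − 4.6419 = 5.06 °C.

5.06 °C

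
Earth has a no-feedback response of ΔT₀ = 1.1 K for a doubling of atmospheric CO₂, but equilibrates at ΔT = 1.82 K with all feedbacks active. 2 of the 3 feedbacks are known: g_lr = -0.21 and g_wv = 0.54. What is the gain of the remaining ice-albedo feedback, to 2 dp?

Amplification A = ΔT/ΔT₀ = 1.82/1.1 = 1.655.
Total gain g = 1 − 1/A = 1 − 1/1.655 = 0.3958.
Known gains sum to -0.21 + 0.54 = 0.33.
g_ice = 0.3958 − 0.33 = 0.07.

0.07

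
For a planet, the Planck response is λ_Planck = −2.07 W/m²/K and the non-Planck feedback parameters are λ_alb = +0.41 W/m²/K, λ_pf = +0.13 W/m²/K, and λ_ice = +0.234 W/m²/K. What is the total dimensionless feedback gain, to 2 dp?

0.37

Convert to gains: g_alb = 0.41/2.07 = 0.1981; g_pf = 0.13/2.07 = 0.0628; g_ice = 0.234/2.07 = 0.113.
Total gain g = 0.3739.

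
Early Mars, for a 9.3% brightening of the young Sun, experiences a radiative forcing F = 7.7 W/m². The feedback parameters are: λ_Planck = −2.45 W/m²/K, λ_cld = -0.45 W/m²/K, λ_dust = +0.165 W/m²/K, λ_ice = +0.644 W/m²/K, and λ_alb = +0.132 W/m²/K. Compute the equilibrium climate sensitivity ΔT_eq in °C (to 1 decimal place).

3.9 °C

Net feedback parameter λ = (−2.45) + (-0.45) + (+0.165) + (+0.644) + (+0.132) = -1.959 W/m²/K.
ΔT = −F/λ = −7.7/(-1.959) = 3.9 °C.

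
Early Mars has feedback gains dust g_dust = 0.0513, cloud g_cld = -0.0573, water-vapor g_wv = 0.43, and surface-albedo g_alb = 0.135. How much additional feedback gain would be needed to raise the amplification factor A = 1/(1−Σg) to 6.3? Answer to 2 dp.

0.28

Current total gain = 0.559.
Target gain for A = 6.3: g* = 1 − 1/6.3 = 0.8413.
Additional gain needed = 0.8413 − 0.559 = 0.28.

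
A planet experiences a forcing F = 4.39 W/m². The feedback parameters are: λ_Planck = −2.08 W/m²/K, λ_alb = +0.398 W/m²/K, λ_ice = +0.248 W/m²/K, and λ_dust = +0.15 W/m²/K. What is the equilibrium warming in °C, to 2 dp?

3.42 °C

Net feedback parameter λ = (−2.08) + (+0.398) + (+0.248) + (+0.15) = -1.284 W/m²/K.
ΔT = −F/λ = −4.39/(-1.284) = 3.42 °C.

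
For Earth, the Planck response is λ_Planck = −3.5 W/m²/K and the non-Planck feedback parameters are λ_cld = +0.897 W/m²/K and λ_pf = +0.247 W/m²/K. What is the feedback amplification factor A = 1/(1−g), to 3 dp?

1.486

Convert to gains: g_cld = 0.897/3.5 = 0.2563; g_pf = 0.247/3.5 = 0.07057.
Total gain g = 0.32687.
A = 1/(1 − 0.32687) = 1.486.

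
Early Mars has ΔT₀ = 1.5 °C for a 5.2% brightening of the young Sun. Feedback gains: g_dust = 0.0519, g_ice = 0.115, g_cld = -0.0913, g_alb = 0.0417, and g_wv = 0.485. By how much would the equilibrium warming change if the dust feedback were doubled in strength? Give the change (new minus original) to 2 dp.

0.57 °C

Original: g = 0.6023, ΔT = 1.5/(1−0.6023) = 3.7717 °C.
With doubled dust: g' = 0.6542, ΔT' = 1.5/(1−0.6542) = 4.3378 °C.
Change = 4.3378 − 3.7717 = 0.57 °C.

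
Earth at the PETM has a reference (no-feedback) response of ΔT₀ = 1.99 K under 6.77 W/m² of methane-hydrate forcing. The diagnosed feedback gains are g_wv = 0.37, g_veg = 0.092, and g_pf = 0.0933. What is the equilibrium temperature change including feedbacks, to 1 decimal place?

4.5 K

Total gain g = 0.37 + 0.092 + 0.0933 = 0.5553.
Amplification A = 1/(1 − 0.5553) = 2.249.
ΔT = 1.99 × 2.249 = 4.5 K.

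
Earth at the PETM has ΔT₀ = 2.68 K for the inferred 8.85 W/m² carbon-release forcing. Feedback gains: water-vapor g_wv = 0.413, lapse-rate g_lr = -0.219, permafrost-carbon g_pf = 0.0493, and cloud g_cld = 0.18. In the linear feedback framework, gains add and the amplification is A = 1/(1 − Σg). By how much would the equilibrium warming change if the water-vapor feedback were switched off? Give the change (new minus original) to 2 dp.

-1.94 K

Original: g = 0.4233, ΔT = 2.68/(1−0.4233) = 4.6471 K.
Without water-vapor: g' = 0.0103, ΔT' = 2.68/(1−0.0103) = 2.7079 K.
Change = 2.7079 − 4.6471 = -1.94 K.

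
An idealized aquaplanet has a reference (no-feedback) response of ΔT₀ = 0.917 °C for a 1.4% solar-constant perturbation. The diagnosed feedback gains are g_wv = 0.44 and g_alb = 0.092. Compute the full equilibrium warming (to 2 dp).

1.96 °C

Total gain g = 0.44 + 0.092 = 0.532.
Amplification A = 1/(1 − 0.532) = 2.137.
ΔT = 0.917 × 2.137 = 1.96 °C.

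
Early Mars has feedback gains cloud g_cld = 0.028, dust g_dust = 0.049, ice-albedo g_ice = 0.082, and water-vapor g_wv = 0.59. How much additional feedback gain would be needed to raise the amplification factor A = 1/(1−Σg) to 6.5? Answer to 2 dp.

Current total gain = 0.749.
Target gain for A = 6.5: g* = 1 − 1/6.5 = 0.8462.
Additional gain needed = 0.8462 − 0.749 = 0.10.

0.10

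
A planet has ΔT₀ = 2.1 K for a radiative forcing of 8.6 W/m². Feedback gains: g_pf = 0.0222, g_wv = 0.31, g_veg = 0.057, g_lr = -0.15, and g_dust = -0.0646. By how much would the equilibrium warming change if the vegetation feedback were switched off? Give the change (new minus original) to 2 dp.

-0.16 K

Original: g = 0.1746, ΔT = 2.1/(1−0.1746) = 2.5442 K.
Without vegetation: g' = 0.1176, ΔT' = 2.1/(1−0.1176) = 2.3799 K.
Change = 2.3799 − 2.5442 = -0.16 K.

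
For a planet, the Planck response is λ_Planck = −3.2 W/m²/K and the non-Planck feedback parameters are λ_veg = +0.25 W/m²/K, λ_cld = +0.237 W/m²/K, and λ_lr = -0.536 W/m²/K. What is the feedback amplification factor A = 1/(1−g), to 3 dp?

Convert to gains: g_veg = 0.25/3.2 = 0.07812; g_cld = 0.237/3.2 = 0.07406; g_lr = -0.536/3.2 = -0.1675.
Total gain g = -0.01532.
A = 1/(1 + 0.01532) = 0.985.

0.985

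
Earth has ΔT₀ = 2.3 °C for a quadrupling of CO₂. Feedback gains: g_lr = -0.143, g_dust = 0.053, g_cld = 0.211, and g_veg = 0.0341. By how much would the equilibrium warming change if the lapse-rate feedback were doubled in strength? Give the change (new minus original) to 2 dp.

-0.39 °C

Original: g = 0.1551, ΔT = 2.3/(1−0.1551) = 2.7222 °C.
With doubled lapse-rate: g' = 0.0121, ΔT' = 2.3/(1−0.0121) = 2.3282 °C.
Change = 2.3282 − 2.7222 = -0.39 °C.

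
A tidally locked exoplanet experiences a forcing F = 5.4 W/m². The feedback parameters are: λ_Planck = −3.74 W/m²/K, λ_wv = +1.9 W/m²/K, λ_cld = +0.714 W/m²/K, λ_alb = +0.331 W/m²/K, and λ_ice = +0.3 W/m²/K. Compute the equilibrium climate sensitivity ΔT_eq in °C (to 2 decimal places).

Net feedback parameter λ = (−3.74) + (+1.9) + (+0.714) + (+0.331) + (+0.3) = -0.495 W/m²/K.
ΔT = −F/λ = −5.4/(-0.495) = 10.91 °C.

10.91 °C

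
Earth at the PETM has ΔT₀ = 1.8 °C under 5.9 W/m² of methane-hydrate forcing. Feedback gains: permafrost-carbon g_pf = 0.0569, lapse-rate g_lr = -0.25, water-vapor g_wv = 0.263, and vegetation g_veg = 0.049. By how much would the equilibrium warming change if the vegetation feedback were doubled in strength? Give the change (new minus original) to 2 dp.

Original: g = 0.1189, ΔT = 1.8/(1−0.1189) = 2.0429 °C.
With doubled vegetation: g' = 0.1679, ΔT' = 1.8/(1−0.1679) = 2.1632 °C.
Change = 2.1632 − 2.0429 = 0.12 °C.

0.12 °C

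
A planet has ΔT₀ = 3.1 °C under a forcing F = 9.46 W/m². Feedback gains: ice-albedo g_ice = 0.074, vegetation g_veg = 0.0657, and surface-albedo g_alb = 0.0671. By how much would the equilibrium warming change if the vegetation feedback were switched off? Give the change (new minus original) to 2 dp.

-0.30 °C

Original: g = 0.2068, ΔT = 3.1/(1−0.2068) = 3.9082 °C.
Without vegetation: g' = 0.1411, ΔT' = 3.1/(1−0.1411) = 3.6093 °C.
Change = 3.6093 − 3.9082 = -0.30 °C.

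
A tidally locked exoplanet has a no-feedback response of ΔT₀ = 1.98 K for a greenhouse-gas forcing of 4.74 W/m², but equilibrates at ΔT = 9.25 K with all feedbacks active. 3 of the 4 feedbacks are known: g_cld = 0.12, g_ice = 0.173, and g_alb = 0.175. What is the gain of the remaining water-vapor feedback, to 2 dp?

0.32

Amplification A = ΔT/ΔT₀ = 9.25/1.98 = 4.672.
Total gain g = 1 − 1/A = 1 − 1/4.672 = 0.786.
Known gains sum to 0.12 + 0.173 + 0.175 = 0.468.
g_wv = 0.786 − 0.468 = 0.32.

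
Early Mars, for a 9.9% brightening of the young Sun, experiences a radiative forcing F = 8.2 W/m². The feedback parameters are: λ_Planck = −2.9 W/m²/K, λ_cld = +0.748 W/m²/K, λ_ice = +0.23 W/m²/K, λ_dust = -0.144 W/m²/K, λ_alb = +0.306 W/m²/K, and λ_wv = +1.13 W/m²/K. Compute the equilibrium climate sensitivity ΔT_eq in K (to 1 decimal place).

Net feedback parameter λ = (−2.9) + (+0.748) + (+0.23) + (-0.144) + (+0.306) + (+1.13) = -0.63 W/m²/K.
ΔT = −F/λ = −8.2/(-0.63) = 13.0 K.

13.0 K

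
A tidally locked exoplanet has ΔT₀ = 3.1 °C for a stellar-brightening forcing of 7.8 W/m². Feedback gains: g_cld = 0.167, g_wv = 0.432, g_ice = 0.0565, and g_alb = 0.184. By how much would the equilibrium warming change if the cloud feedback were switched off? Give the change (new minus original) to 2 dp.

-9.85 °C

Original: g = 0.8395, ΔT = 3.1/(1−0.8395) = 19.3146 °C.
Without cloud: g' = 0.6725, ΔT' = 3.1/(1−0.6725) = 9.4656 °C.
Change = 9.4656 − 19.3146 = -9.85 °C.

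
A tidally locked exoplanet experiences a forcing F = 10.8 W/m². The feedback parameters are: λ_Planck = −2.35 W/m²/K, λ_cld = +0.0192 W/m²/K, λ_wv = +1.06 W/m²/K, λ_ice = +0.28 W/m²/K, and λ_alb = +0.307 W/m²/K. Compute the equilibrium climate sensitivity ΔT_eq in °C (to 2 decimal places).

Net feedback parameter λ = (−2.35) + (+0.0192) + (+1.06) + (+0.28) + (+0.307) = -0.6838 W/m²/K.
ΔT = −F/λ = −10.8/(-0.6838) = 15.79 °C.

15.79 °C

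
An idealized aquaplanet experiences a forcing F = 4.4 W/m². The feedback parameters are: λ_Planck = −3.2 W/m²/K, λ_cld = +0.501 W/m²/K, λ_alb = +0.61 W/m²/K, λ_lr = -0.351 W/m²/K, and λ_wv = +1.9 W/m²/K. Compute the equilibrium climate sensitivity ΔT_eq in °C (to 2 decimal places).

8.15 °C

Net feedback parameter λ = (−3.2) + (+0.501) + (+0.61) + (-0.351) + (+1.9) = -0.54 W/m²/K.
ΔT = −F/λ = −4.4/(-0.54) = 8.15 °C.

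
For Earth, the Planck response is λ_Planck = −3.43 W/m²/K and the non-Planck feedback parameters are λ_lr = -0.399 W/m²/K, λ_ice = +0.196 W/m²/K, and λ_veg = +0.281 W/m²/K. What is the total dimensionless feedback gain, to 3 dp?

0.023

Convert to gains: g_lr = -0.399/3.43 = -0.1163; g_ice = 0.196/3.43 = 0.05714; g_veg = 0.281/3.43 = 0.08192.
Total gain g = 0.02276.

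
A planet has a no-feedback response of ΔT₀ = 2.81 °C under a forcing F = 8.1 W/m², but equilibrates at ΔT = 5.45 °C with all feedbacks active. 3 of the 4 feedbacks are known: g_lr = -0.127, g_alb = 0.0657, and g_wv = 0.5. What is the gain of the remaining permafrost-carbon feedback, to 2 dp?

0.05

Amplification A = ΔT/ΔT₀ = 5.45/2.81 = 1.94.
Total gain g = 1 − 1/A = 1 − 1/1.94 = 0.4845.
Known gains sum to -0.127 + 0.0657 + 0.5 = 0.4387.
g_pf = 0.4845 − 0.4387 = 0.05.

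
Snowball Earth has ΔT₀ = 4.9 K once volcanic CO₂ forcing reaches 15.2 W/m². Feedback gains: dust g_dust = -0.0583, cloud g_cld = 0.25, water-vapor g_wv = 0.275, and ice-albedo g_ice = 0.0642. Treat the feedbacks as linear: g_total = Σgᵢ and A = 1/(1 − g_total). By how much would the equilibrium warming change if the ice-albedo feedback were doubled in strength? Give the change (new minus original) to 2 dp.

1.66 K

Original: g = 0.5309, ΔT = 4.9/(1−0.5309) = 10.4455 K.
With doubled ice-albedo: g' = 0.5951, ΔT' = 4.9/(1−0.5951) = 12.1018 K.
Change = 12.1018 − 10.4455 = 1.66 K.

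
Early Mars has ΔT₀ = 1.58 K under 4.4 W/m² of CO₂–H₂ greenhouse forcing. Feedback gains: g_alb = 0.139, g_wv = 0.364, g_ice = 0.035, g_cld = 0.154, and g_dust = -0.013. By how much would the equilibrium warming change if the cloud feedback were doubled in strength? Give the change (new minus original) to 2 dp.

4.54 K

Original: g = 0.679, ΔT = 1.58/(1−0.679) = 4.9221 K.
With doubled cloud: g' = 0.833, ΔT' = 1.58/(1−0.833) = 9.4611 K.
Change = 9.4611 − 4.9221 = 4.54 K.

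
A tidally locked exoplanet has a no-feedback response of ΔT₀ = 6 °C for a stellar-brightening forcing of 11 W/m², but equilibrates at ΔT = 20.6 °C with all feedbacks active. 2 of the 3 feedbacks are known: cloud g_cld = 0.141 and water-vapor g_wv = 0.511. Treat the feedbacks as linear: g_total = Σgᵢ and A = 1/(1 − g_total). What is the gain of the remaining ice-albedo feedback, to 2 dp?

0.06

Amplification A = ΔT/ΔT₀ = 20.6/6 = 3.433.
Total gain g = 1 − 1/A = 1 − 1/3.433 = 0.7087.
Known gains sum to 0.141 + 0.511 = 0.652.
g_ice = 0.7087 − 0.652 = 0.06.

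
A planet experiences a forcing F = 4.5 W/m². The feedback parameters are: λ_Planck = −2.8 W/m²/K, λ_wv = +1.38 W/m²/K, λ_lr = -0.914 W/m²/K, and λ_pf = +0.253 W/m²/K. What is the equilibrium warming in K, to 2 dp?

Net feedback parameter λ = (−2.8) + (+1.38) + (-0.914) + (+0.253) = -2.081 W/m²/K.
ΔT = −F/λ = −4.5/(-2.081) = 2.16 K.

2.16 K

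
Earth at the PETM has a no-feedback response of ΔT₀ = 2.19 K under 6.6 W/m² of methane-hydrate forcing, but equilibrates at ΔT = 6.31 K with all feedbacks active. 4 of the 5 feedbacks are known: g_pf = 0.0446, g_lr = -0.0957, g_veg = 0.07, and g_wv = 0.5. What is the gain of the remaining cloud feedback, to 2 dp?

0.13

Amplification A = ΔT/ΔT₀ = 6.31/2.19 = 2.881.
Total gain g = 1 − 1/A = 1 − 1/2.881 = 0.6529.
Known gains sum to 0.0446 − 0.0957 + 0.07 + 0.5 = 0.5189.
g_cld = 0.6529 − 0.5189 = 0.13.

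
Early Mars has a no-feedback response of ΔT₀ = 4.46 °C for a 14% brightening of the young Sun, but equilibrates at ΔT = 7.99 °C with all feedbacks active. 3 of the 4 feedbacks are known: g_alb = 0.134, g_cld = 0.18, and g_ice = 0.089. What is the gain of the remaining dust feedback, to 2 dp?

0.04

Amplification A = ΔT/ΔT₀ = 7.99/4.46 = 1.791.
Total gain g = 1 − 1/A = 1 − 1/1.791 = 0.4417.
Known gains sum to 0.134 + 0.18 + 0.089 = 0.403.
g_dust = 0.4417 − 0.403 = 0.04.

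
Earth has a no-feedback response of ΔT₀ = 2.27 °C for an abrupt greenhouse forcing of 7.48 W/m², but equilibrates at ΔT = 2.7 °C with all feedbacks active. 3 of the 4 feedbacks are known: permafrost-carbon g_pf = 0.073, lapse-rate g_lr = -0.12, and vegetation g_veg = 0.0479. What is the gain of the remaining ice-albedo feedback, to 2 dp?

Amplification A = ΔT/ΔT₀ = 2.7/2.27 = 1.189.
Total gain g = 1 − 1/A = 1 − 1/1.189 = 0.159.
Known gains sum to 0.073 − 0.12 + 0.0479 = 0.0009.
g_ice = 0.159 − 0.0009 = 0.16.

0.16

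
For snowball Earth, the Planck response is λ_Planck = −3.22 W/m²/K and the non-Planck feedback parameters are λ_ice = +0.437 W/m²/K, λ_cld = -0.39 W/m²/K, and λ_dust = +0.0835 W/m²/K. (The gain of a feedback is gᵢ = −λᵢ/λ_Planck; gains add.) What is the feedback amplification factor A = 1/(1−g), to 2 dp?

Convert to gains: g_ice = 0.437/3.22 = 0.1357; g_cld = -0.39/3.22 = -0.1211; g_dust = 0.0835/3.22 = 0.02593.
Total gain g = 0.04053.
A = 1/(1 − 0.04053) = 1.04.

1.04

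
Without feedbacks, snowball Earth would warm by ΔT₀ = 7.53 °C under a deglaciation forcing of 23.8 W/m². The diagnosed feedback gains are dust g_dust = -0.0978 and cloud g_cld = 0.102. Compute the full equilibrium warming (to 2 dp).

Total gain g = -0.0978 + 0.102 = 0.0042.
Amplification A = 1/(1 − 0.0042) = 1.004.
ΔT = 7.53 × 1.004 = 7.56 °C.

7.56 °C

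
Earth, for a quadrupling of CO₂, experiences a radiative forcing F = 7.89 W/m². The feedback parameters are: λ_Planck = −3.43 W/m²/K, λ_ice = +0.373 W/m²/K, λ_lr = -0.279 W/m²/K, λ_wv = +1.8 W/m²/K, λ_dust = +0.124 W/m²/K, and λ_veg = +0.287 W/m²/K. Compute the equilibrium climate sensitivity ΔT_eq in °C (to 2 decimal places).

Net feedback parameter λ = (−3.43) + (+0.373) + (-0.279) + (+1.8) + (+0.124) + (+0.287) = -1.125 W/m²/K.
ΔT = −F/λ = −7.89/(-1.125) = 7.01 °C.

7.01 °C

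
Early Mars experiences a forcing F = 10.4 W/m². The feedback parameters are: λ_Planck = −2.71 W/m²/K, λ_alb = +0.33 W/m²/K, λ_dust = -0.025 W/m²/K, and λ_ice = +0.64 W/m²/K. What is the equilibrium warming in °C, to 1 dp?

5.9 °C

Net feedback parameter λ = (−2.71) + (+0.33) + (-0.025) + (+0.64) = -1.765 W/m²/K.
ΔT = −F/λ = −10.4/(-1.765) = 5.9 °C.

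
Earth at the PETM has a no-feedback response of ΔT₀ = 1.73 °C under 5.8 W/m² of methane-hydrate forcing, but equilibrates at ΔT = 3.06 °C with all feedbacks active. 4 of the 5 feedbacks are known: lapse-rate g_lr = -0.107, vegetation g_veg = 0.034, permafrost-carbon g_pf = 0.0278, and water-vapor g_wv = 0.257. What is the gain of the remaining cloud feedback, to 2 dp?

Amplification A = ΔT/ΔT₀ = 3.06/1.73 = 1.769.
Total gain g = 1 − 1/A = 1 − 1/1.769 = 0.4347.
Known gains sum to -0.107 + 0.034 + 0.0278 + 0.257 = 0.2118.
g_cld = 0.4347 − 0.2118 = 0.22.

0.22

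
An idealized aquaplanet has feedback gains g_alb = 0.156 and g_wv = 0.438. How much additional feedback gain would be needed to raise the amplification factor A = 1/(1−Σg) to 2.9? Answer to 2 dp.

0.06

Current total gain = 0.594.
Target gain for A = 2.9: g* = 1 − 1/2.9 = 0.6552.
Additional gain needed = 0.6552 − 0.594 = 0.06.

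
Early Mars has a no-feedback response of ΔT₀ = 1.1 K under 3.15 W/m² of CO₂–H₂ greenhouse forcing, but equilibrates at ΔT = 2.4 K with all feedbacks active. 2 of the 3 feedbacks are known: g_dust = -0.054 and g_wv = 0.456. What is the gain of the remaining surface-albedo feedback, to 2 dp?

Amplification A = ΔT/ΔT₀ = 2.4/1.1 = 2.182.
Total gain g = 1 − 1/A = 1 − 1/2.182 = 0.5417.
Known gains sum to -0.054 + 0.456 = 0.402.
g_alb = 0.5417 − 0.402 = 0.14.

0.14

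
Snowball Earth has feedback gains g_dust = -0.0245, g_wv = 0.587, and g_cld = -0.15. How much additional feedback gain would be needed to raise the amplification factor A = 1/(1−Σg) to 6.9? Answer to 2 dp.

Current total gain = 0.4125.
Target gain for A = 6.9: g* = 1 − 1/6.9 = 0.8551.
Additional gain needed = 0.8551 − 0.4125 = 0.44.

0.44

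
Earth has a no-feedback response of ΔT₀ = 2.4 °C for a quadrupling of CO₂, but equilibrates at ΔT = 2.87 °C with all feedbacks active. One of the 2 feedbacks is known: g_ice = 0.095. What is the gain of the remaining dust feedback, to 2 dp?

Amplification A = ΔT/ΔT₀ = 2.87/2.4 = 1.196.
Total gain g = 1 − 1/A = 1 − 1/1.196 = 0.1639.
The known gain is 0.095.
g_dust = 0.1639 − 0.095 = 0.07.

0.07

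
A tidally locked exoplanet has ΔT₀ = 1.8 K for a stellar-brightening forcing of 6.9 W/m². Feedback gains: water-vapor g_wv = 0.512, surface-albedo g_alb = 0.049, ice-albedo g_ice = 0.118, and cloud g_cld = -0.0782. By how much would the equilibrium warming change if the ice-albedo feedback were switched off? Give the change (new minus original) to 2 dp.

Original: g = 0.6008, ΔT = 1.8/(1−0.6008) = 4.5090 K.
Without ice-albedo: g' = 0.4828, ΔT' = 1.8/(1−0.4828) = 3.4803 K.
Change = 3.4803 − 4.5090 = -1.03 K.

-1.03 K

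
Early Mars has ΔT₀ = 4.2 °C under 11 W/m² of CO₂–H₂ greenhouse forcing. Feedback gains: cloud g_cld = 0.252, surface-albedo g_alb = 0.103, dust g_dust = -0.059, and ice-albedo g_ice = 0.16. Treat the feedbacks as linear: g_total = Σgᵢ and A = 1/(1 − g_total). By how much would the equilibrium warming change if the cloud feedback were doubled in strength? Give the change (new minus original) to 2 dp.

Original: g = 0.456, ΔT = 4.2/(1−0.456) = 7.7206 °C.
With doubled cloud: g' = 0.708, ΔT' = 4.2/(1−0.708) = 14.3836 °C.
Change = 14.3836 − 7.7206 = 6.66 °C.

6.66 °C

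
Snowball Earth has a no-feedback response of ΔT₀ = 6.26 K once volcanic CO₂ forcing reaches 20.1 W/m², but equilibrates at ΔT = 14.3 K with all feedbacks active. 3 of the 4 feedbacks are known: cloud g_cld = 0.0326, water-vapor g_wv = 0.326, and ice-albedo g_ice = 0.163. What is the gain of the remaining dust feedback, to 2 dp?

0.04

Amplification A = ΔT/ΔT₀ = 14.3/6.26 = 2.284.
Total gain g = 1 − 1/A = 1 − 1/2.284 = 0.5622.
Known gains sum to 0.0326 + 0.326 + 0.163 = 0.5216.
g_dust = 0.5622 − 0.5216 = 0.04.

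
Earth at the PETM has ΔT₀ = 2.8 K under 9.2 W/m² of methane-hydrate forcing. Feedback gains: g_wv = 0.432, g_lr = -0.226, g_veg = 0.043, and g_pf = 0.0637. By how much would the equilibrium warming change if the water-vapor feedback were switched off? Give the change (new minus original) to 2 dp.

Original: g = 0.3127, ΔT = 2.8/(1−0.3127) = 4.0739 K.
Without water-vapor: g' = -0.1193, ΔT' = 2.8/(1+0.1193) = 2.5016 K.
Change = 2.5016 − 4.0739 = -1.57 K.

-1.57 K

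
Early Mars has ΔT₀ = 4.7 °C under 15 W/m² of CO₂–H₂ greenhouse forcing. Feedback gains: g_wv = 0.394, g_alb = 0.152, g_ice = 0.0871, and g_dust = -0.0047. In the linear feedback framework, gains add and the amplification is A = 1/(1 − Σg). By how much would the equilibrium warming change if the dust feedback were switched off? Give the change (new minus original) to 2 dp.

Original: g = 0.6284, ΔT = 4.7/(1−0.6284) = 12.6480 °C.
Without dust: g' = 0.6331, ΔT' = 4.7/(1−0.6331) = 12.8100 °C.
Change = 12.8100 − 12.6480 = 0.16 °C.

0.16 °C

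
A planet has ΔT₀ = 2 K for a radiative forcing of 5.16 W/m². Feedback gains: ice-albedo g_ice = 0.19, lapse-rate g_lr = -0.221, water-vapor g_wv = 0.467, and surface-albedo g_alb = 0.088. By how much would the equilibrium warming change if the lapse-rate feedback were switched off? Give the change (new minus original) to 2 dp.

Original: g = 0.524, ΔT = 2/(1−0.524) = 4.2017 K.
Without lapse-rate: g' = 0.745, ΔT' = 2/(1−0.745) = 7.8431 K.
Change = 7.8431 − 4.2017 = 3.64 K.

3.64 K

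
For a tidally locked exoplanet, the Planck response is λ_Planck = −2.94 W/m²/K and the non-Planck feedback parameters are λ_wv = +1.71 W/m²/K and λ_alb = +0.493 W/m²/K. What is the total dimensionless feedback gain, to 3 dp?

Convert to gains: g_wv = 1.71/2.94 = 0.5816; g_alb = 0.493/2.94 = 0.1677.
Total gain g = 0.7493.

0.749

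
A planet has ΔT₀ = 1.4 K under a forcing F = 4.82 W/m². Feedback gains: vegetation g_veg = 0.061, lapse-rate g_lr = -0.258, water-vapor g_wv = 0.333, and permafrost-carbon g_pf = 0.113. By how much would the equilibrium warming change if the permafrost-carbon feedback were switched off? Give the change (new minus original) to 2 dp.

-0.24 K

Original: g = 0.249, ΔT = 1.4/(1−0.249) = 1.8642 K.
Without permafrost-carbon: g' = 0.136, ΔT' = 1.4/(1−0.136) = 1.6204 K.
Change = 1.6204 − 1.8642 = -0.24 K.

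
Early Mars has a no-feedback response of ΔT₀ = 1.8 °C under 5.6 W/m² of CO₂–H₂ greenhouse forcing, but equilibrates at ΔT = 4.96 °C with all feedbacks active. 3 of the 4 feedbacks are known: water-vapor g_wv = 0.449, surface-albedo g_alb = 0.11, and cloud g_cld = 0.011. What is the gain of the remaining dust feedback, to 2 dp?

Amplification A = ΔT/ΔT₀ = 4.96/1.8 = 2.756.
Total gain g = 1 − 1/A = 1 − 1/2.756 = 0.6372.
Known gains sum to 0.449 + 0.11 + 0.011 = 0.57.
g_dust = 0.6372 − 0.57 = 0.07.

0.07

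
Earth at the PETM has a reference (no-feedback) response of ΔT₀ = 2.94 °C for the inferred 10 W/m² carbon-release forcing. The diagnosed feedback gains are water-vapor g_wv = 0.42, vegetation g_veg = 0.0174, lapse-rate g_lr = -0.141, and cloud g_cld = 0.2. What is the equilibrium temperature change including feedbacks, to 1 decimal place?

5.8 °C

Total gain g = 0.42 + 0.0174 − 0.141 + 0.2 = 0.4964.
Amplification A = 1/(1 − 0.4964) = 1.986.
ΔT = 2.94 × 1.986 = 5.8 °C.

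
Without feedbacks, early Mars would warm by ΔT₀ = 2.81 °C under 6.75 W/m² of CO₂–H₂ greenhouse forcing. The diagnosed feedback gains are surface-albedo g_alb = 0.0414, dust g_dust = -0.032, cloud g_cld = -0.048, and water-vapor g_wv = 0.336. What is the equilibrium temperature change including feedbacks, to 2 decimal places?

4.00 °C

Total gain g = 0.0414 − 0.032 − 0.048 + 0.336 = 0.2974.
Amplification A = 1/(1 − 0.2974) = 1.423.
ΔT = 2.81 × 1.423 = 4.00 °C.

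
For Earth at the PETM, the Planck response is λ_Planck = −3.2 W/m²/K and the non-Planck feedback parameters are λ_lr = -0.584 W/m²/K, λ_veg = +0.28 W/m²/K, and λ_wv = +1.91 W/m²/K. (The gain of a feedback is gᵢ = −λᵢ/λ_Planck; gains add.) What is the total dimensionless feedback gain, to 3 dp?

0.502

Convert to gains: g_lr = -0.584/3.2 = -0.1825; g_veg = 0.28/3.2 = 0.0875; g_wv = 1.91/3.2 = 0.5969.
Total gain g = 0.5019.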